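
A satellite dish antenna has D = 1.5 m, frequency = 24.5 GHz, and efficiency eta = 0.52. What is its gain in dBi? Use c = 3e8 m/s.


lambda = c/f = 3e8 / 2.45e+10 = 0.0122449 m
G = eta*(pi*D/lambda)^2 = 0.52*(pi*1.5/0.0122449)^2
G = 77014.9905 (linear)
G = 10*log10(77014.9905) = 48.8658 dBi

48.8658 dBi


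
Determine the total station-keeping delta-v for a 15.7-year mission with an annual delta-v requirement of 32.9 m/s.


dV = rate * years = 32.9 * 15.7
dV = 516.5300 m/s

516.5300 m/s


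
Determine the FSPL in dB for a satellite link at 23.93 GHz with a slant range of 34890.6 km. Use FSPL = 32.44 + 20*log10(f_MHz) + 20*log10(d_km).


f = 23.93 GHz = 23930.0000 MHz
d = 34890.6 km
FSPL = 32.44 + 20*log10(23930.0000) + 20*log10(34890.6)
FSPL = 32.44 + 87.5789 + 90.8542
FSPL = 210.8730 dB

210.8730 dB


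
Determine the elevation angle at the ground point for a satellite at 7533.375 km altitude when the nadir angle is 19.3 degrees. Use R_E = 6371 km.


r = R_E + alt = 13904.3750 km
Law of sines in the satellite / Earth-center / ground-point triangle:
  sin(nadir)/R_E = sin(90 + el)/r  =>  cos(el) = (r/R_E)*sin(nadir)
cos(el) = (13904.3750 / 6371.0000) * sin(19.3 deg) = 0.7213304
el = arccos(0.7213304) = 43.8356 deg
(Earth-central angle = 90 - nadir - el = 26.8644 deg)

43.8356 degrees


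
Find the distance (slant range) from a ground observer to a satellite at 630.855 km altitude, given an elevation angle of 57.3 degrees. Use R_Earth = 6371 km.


h = 630.855 km, el = 57.3 deg
d = -R_E*sin(el) + sqrt((R_E*sin(el))^2 + 2*R_E*h + h^2)
d = -6371.0000*sin(1.0001) + sqrt((6371.0000*0.8415108)^2 + 2*6371.0000*630.855 + 630.855^2)
d = 736.2340 km

736.2340 km


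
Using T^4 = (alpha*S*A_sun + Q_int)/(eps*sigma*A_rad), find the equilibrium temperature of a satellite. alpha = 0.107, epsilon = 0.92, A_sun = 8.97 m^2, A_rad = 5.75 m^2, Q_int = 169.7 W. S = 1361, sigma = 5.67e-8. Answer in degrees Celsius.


Numerator = alpha*S*A_sun + Q_int = 0.107*1361*8.97 + 169.7 = 1475.9742 W
Denominator = eps*sigma*A_rad = 0.92*5.67e-8*5.75 = 2.99943e-07 W/K^4
T^4 = 4.9208489e+09 K^4
T = 264.8561 K = -8.2939 C

-8.2939 degrees Celsius


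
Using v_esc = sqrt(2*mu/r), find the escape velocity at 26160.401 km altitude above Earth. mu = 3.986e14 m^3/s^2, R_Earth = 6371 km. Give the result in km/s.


r = 6371.0 + 26160.401 = 32531.4010 km = 3.2531401e+07 m
v_esc = sqrt(2*mu/r) = sqrt(2*3.986e14 / 3.2531401e+07)
v_esc = 4950.3085 m/s = 4.9503 km/s

4.9503 km/s


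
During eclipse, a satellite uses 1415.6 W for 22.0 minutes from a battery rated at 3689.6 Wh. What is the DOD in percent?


E_used = P * t / 60 = 1415.6 * 22.0 / 60 = 519.0533 Wh
DOD = E_used / E_total * 100 = 519.0533 / 3689.6 * 100
DOD = 14.0680 %

14.0680 %


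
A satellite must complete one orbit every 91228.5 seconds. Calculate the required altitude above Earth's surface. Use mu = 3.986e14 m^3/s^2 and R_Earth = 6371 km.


T = 91228.5 s
r = (mu*T^2/(4*pi^2))^(1/3) = (3.986e14 * 91228.5^2 / (4*pi^2))^(1/3)
r = 4.3800548e+07 m = 43800.5478 km
alt = r - R_E = 43800.5478 - 6371 = 37429.5478 km

37429.5478 km


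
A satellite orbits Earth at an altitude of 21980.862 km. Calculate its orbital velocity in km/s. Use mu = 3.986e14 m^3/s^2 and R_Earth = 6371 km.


r = R_E + alt = 6371.0 + 21980.862 = 28351.8620 km = 2.8351862e+07 m
v = sqrt(mu/r) = sqrt(3.986e14 / 2.8351862e+07) = 3749.5388 m/s = 3.7495 km/s

3.7495 km/s


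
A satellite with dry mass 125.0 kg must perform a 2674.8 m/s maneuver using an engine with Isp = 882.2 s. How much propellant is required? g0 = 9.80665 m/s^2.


ve = Isp * g0 = 882.2 * 9.80665 = 8651.426630 m/s
mass ratio = exp(dv/ve) = exp(2674.8/8651.426630) = 1.36229999
m_prop = m_dry * (mr - 1) = 125.0 * (1.36229999 - 1)
m_prop = 45.2875 kg

45.2875 kg


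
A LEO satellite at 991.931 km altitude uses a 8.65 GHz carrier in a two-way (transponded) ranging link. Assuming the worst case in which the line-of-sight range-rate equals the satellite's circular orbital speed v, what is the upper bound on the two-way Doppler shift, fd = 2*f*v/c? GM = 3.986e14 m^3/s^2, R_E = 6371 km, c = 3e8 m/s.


r = 7.362931e+06 m
v = sqrt(mu/r) = 7357.7204 m/s (worst-case radial velocity)
f = 8.65 GHz = 8.65e+09 Hz
fd = 2*f*v/c = 2*8.65e+09*7357.7204/3.0e+08
fd = 424295.2113 Hz

424295.2113 Hz


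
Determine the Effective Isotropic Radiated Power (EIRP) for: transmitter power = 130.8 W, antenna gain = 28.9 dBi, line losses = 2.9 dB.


Pt = 130.8 W = 21.1661 dBW
EIRP = Pt_dBW + Gt - losses = 21.1661 + 28.9 - 2.9 = 47.1661 dBW

47.1661 dBW


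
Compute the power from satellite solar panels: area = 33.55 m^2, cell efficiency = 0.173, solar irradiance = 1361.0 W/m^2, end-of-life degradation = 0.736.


P = area * eta * S * degradation
P = 33.55 * 0.173 * 1361.0 * 0.736
P = 5813.9938 W

5813.9938 W


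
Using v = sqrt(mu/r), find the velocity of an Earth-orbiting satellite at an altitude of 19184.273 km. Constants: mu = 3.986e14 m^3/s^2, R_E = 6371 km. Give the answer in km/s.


r = R_E + alt = 6371.0 + 19184.273 = 25555.2730 km = 2.5555273e+07 m
v = sqrt(mu/r) = sqrt(3.986e14 / 2.5555273e+07) = 3949.3751 m/s = 3.9494 km/s

3.9494 km/s


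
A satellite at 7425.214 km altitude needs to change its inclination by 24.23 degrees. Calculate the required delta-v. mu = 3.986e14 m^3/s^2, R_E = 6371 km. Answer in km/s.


r = 13796.2140 km = 1.3796214e+07 m
V = sqrt(mu/r) = 5375.1265 m/s
di = 24.23 deg = 0.4228933 rad
dV = 2*V*sin(di/2) = 2*5375.1265*sin(0.2114466)
dV = 2256.2044 m/s = 2.2562 km/s

2.2562 km/s


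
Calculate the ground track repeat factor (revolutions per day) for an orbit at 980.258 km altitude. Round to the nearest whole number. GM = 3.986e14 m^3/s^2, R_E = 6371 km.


r = 7.351258e+06 m
T = 2*pi*sqrt(r^3/mu) = 6272.6885 s = 104.5448 min
revs/day = 1440 / 104.5448 = 13.7740
Rounded: 14 revolutions per day

14 revolutions per day


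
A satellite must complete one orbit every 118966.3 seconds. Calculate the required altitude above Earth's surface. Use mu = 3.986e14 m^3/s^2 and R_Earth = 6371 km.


T = 118966.3 s
r = (mu*T^2/(4*pi^2))^(1/3) = (3.986e14 * 118966.3^2 / (4*pi^2))^(1/3)
r = 5.2280752e+07 m = 52280.7516 km
alt = r - R_E = 52280.7516 - 6371 = 45909.7516 km

45909.7516 km


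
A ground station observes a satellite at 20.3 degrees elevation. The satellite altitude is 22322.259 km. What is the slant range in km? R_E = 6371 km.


h = 22322.259 km, el = 20.3 deg
d = -R_E*sin(el) + sqrt((R_E*sin(el))^2 + 2*R_E*h + h^2)
d = -6371.0000*sin(0.3543018) + sqrt((6371.0000*0.3469357)^2 + 2*6371.0000*22322.259 + 22322.259^2)
d = 25853.8675 km

25853.8675 km


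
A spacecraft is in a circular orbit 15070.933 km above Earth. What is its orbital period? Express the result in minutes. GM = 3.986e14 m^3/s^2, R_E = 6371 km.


r = 21441.9330 km = 2.1441933e+07 m
T = 2*pi*sqrt(r^3/mu) = 2*pi*sqrt(9.8580679e+21 / 3.986e14)
T = 31246.9134 s = 520.7819 min

520.7819 minutes


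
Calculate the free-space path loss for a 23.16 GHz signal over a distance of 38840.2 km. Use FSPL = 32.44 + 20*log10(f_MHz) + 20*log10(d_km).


f = 23.16 GHz = 23160.0000 MHz
d = 38840.2 km
FSPL = 32.44 + 20*log10(23160.0000) + 20*log10(38840.2)
FSPL = 32.44 + 87.2948 + 91.7856
FSPL = 211.5204 dB

211.5204 dB


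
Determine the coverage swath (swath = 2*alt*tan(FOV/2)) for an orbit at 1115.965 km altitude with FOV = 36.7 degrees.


FOV = 36.7 deg = 0.6405358 rad
swath = 2 * alt * tan(FOV/2) = 2 * 1115.965 * tan(0.3202679)
swath = 2 * 1115.965 * 0.3316868
swath = 740.3017 km

740.3017 km


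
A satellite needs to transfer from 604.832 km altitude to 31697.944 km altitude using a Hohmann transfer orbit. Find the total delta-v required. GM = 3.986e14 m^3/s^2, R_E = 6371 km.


r1 = 6975.8320 km = 6.975832e+06 m
r2 = 38068.9440 km = 3.8068944e+07 m
dv1 = sqrt(mu/r1)*(sqrt(2*r2/(r1+r2)) - 1) = 2268.5213 m/s
dv2 = sqrt(mu/r2)*(1 - sqrt(2*r1/(r1+r2))) = 1434.9762 m/s
total dv = |dv1| + |dv2| = 2268.5213 + 1434.9762 = 3703.4976 m/s = 3.7035 km/s

3.7035 km/s


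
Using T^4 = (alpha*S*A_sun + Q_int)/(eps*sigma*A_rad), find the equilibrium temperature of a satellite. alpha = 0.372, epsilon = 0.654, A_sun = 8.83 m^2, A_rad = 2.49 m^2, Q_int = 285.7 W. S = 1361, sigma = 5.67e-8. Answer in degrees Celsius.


Numerator = alpha*S*A_sun + Q_int = 0.372*1361*8.83 + 285.7 = 4756.2584 W
Denominator = eps*sigma*A_rad = 0.654*5.67e-8*2.49 = 9.2333682e-08 W/K^4
T^4 = 5.1511629e+10 K^4
T = 476.4050 K = 203.2550 C

203.2550 degrees Celsius


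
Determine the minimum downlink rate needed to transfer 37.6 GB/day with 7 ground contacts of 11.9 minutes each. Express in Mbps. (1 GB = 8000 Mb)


total contact time = 7 * 11.9 * 60 = 4998.0000 s
data = 37.6 GB = 300800.0000 Mb
rate = 300800.0000 / 4998.0000 = 60.1841 Mbps

60.1841 Mbps


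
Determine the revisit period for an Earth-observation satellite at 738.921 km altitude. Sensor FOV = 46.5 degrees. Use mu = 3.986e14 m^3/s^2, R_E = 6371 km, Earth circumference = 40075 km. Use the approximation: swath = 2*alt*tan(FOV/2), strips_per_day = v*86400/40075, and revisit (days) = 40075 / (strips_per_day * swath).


swath = 2*738.921*tan(0.4057891) = 634.9310 km
v = sqrt(mu/r) = 7487.4901 m/s = 7.4875 km/s
strips/day = v*86400/40075 = 7.4875*86400/40075 = 16.1427
coverage/day = strips * swath = 16.1427 * 634.9310 = 10249.5081 km
revisit = 40075 / 10249.5081 = 3.9099 days

3.9099 days


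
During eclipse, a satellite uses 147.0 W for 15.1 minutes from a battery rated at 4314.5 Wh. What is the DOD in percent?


E_used = P * t / 60 = 147.0 * 15.1 / 60 = 36.9950 Wh
DOD = E_used / E_total * 100 = 36.9950 / 4314.5 * 100
DOD = 0.8574574 %

0.8575 %


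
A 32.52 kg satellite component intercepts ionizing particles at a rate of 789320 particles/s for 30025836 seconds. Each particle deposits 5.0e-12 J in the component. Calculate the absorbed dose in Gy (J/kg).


Total energy deposited = rate * time * E_per
  = 789320 * 30025836 * 5.0e-12 = 118.5000 J
Dose = E_total / mass = 118.5000 / 32.52
Dose = 3.6439 Gy

3.6439 Gy


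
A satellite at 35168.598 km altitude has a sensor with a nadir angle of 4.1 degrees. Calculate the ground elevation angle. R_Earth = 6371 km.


r = R_E + alt = 41539.5980 km
Law of sines in the satellite / Earth-center / ground-point triangle:
  sin(nadir)/R_E = sin(90 + el)/r  =>  cos(el) = (r/R_E)*sin(nadir)
cos(el) = (41539.5980 / 6371.0000) * sin(4.1 deg) = 0.4661709
el = arccos(0.4661709) = 62.2140 deg
(Earth-central angle = 90 - nadir - el = 23.6860 deg)

62.2140 degrees


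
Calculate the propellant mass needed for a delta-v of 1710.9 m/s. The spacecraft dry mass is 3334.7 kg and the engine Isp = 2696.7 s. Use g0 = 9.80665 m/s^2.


ve = Isp * g0 = 2696.7 * 9.80665 = 26445.593055 m/s
mass ratio = exp(dv/ve) = exp(1710.9/26445.593055) = 1.06683369
m_prop = m_dry * (mr - 1) = 3334.7 * (1.06683369 - 1)
m_prop = 222.8703 kg

222.8703 kg


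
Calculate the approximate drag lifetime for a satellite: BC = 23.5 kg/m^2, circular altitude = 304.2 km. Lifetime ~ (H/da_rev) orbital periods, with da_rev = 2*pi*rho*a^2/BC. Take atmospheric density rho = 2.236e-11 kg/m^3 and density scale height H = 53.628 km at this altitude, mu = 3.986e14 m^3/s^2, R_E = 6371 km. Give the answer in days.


a = R_E + alt = 6675.2000 km = 6.6752e+06 m
da_rev = 2*pi*rho*a^2/BC = 2*pi*2.236e-11*(6.6752e+06)^2/23.5 = 266.386597 m per revolution
N = H/da_rev = 53628.0000 m / 266.386597 m = 201.3164 revolutions
P = 2*pi*sqrt(a^3/mu) = 5427.5976 s
lifetime = N*P = 201.3164 * 5427.5976 = 1.0926646e+06 s = 12.6466 days

12.6466 days


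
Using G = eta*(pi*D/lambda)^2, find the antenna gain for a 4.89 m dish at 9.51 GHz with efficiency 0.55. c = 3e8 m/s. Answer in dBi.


lambda = c/f = 3e8 / 9.51e+09 = 0.03154574 m
G = eta*(pi*D/lambda)^2 = 0.55*(pi*4.89/0.03154574)^2
G = 130436.3621 (linear)
G = 10*log10(130436.3621) = 51.1540 dBi

51.1540 dBi


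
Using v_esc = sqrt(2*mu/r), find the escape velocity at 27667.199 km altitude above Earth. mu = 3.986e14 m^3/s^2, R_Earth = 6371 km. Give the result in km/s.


r = 6371.0 + 27667.199 = 34038.1990 km = 3.4038199e+07 m
v_esc = sqrt(2*mu/r) = sqrt(2*3.986e14 / 3.4038199e+07)
v_esc = 4839.4985 m/s = 4.8395 km/s

4.8395 km/s


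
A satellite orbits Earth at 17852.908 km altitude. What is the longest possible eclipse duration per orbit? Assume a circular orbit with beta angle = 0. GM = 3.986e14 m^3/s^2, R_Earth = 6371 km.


r = 24223.9080 km
T = 625.3545 min
Eclipse fraction = arcsin(R_E/r)/pi = arcsin(6371.0000/24223.9080)/pi
= arcsin(0.2630046)/pi = 0.08471345
Eclipse duration = 0.08471345 * 625.3545 = 52.9759 min

52.9759 minutes


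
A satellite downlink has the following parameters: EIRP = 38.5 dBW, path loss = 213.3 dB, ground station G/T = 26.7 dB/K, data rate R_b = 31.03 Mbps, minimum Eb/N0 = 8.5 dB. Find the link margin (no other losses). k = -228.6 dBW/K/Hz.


C/N0 = EIRP - FSPL + G/T - k = 38.5 - 213.3 + 26.7 - (-228.6)
C/N0 = 80.5000 dB-Hz
R_b = 31.03 Mbps = 3.103e+07 bps -> 10*log10(R_b) = 74.9178 dB-Hz
Eb/N0 = C/N0 - 10*log10(R_b) = 80.5000 - 74.9178 = 5.5822 dB
Margin = Eb/N0 - Eb/N0_req = 5.5822 - 8.5 = -2.9178 dB (negative margin: link does not close)

-2.9178 dB


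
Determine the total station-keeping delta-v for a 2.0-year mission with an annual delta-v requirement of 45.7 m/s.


dV = rate * years = 45.7 * 2.0
dV = 91.4000 m/s

91.4000 m/s


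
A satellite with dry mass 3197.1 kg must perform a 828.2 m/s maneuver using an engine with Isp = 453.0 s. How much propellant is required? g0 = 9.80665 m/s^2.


ve = Isp * g0 = 453.0 * 9.80665 = 4442.412450 m/s
mass ratio = exp(dv/ve) = exp(828.2/4442.412450) = 1.20494056
m_prop = m_dry * (mr - 1) = 3197.1 * (1.20494056 - 1)
m_prop = 655.2155 kg

655.2155 kg


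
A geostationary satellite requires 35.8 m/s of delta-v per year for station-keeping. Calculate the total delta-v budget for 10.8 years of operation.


dV = rate * years = 35.8 * 10.8
dV = 386.6400 m/s

386.6400 m/s


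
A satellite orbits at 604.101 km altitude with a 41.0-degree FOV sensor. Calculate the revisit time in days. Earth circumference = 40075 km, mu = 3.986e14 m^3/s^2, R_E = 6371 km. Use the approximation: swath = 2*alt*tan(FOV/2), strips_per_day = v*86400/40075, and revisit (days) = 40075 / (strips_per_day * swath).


swath = 2*604.101*tan(0.3577925) = 451.7282 km
v = sqrt(mu/r) = 7559.5057 m/s = 7.5595 km/s
strips/day = v*86400/40075 = 7.5595*86400/40075 = 16.2980
coverage/day = strips * swath = 16.2980 * 451.7282 = 7362.2545 km
revisit = 40075 / 7362.2545 = 5.4433 days

5.4433 days


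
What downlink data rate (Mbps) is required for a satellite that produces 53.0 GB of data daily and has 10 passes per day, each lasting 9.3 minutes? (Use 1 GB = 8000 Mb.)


total contact time = 10 * 9.3 * 60 = 5580.0000 s
data = 53.0 GB = 424000.0000 Mb
rate = 424000.0000 / 5580.0000 = 75.9857 Mbps

75.9857 Mbps


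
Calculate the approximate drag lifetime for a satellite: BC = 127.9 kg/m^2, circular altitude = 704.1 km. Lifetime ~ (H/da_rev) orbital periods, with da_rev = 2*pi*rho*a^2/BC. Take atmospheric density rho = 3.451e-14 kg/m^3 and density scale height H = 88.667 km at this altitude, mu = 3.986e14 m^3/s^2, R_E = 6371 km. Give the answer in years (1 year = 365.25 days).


a = R_E + alt = 7075.1000 km = 7.0751e+06 m
da_rev = 2*pi*rho*a^2/BC = 2*pi*3.451e-14*(7.0751e+06)^2/127.9 = 0.0848632087 m per revolution
N = H/da_rev = 88667.0000 m / 0.0848632087 m = 1.0448226e+06 revolutions
P = 2*pi*sqrt(a^3/mu) = 5922.5685 s
lifetime = N*P = 1.0448226e+06 * 5922.5685 = 6.1880336e+09 s = 71620.7589 days
years = 71620.7589 / 365.25 = 196.0870 years

196.0870 years


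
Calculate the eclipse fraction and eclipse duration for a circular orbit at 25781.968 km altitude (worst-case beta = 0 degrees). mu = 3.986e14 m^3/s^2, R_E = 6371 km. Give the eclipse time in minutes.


r = 32152.9680 km
T = 956.2943 min
Eclipse fraction = arcsin(R_E/r)/pi = arcsin(6371.0000/32152.9680)/pi
= arcsin(0.1981466)/pi = 0.0634922
Eclipse duration = 0.0634922 * 956.2943 = 60.7172 min

60.7172 minutes


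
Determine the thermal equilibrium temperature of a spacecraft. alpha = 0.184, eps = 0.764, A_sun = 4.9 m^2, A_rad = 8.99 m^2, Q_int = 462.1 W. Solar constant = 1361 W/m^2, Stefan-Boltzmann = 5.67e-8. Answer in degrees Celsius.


Numerator = alpha*S*A_sun + Q_int = 0.184*1361*4.9 + 462.1 = 1689.1776 W
Denominator = eps*sigma*A_rad = 0.764*5.67e-8*8.99 = 3.8943601e-07 W/K^4
T^4 = 4.3374972e+09 K^4
T = 256.6314 K = -16.5186 C

-16.5186 degrees Celsius


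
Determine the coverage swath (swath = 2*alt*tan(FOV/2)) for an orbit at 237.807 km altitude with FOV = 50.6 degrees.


FOV = 50.6 deg = 0.8831366 rad
swath = 2 * alt * tan(FOV/2) = 2 * 237.807 * tan(0.4415683)
swath = 2 * 237.807 * 0.4726978
swath = 224.8217 km

224.8217 km


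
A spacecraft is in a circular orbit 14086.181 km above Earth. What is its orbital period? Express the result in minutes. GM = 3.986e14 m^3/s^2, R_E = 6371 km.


r = 20457.1810 km = 2.0457181e+07 m
T = 2*pi*sqrt(r^3/mu) = 2*pi*sqrt(8.5612536e+21 / 3.986e14)
T = 29119.2311 s = 485.3205 min

485.3205 minutes


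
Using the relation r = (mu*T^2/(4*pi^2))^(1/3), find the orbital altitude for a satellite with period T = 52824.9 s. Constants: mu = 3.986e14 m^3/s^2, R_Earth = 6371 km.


T = 52824.9 s
r = (mu*T^2/(4*pi^2))^(1/3) = (3.986e14 * 52824.9^2 / (4*pi^2))^(1/3)
r = 3.042881e+07 m = 30428.8105 km
alt = r - R_E = 30428.8105 - 6371 = 24057.8105 km

24057.8105 km


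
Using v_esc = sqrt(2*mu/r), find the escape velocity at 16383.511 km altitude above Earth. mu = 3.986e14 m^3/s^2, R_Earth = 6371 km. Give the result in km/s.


r = 6371.0 + 16383.511 = 22754.5110 km = 2.2754511e+07 m
v_esc = sqrt(2*mu/r) = sqrt(2*3.986e14 / 2.2754511e+07)
v_esc = 5919.0211 m/s = 5.9190 km/s

5.9190 km/s


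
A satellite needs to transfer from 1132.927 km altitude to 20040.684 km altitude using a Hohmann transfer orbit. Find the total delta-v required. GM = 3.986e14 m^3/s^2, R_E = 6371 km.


r1 = 7503.9270 km = 7.503927e+06 m
r2 = 26411.6840 km = 2.6411684e+07 m
dv1 = sqrt(mu/r1)*(sqrt(2*r2/(r1+r2)) - 1) = 1807.4620 m/s
dv2 = sqrt(mu/r2)*(1 - sqrt(2*r1/(r1+r2))) = 1300.5938 m/s
total dv = |dv1| + |dv2| = 1807.4620 + 1300.5938 = 3108.0557 m/s = 3.1081 km/s

3.1081 km/s


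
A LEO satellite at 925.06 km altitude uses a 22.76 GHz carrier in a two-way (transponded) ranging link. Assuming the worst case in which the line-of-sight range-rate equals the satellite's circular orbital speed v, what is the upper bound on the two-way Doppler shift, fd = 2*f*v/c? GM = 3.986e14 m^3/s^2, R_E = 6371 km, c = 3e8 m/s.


r = 7.29606e+06 m
v = sqrt(mu/r) = 7391.3616 m/s (worst-case radial velocity)
f = 22.76 GHz = 2.276e+10 Hz
fd = 2*f*v/c = 2*2.276e+10*7391.3616/3.0e+08
fd = 1.1215159e+06 Hz

1.1215e+06 Hz


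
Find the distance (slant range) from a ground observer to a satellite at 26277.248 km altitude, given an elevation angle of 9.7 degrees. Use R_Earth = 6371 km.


h = 26277.248 km, el = 9.7 deg
d = -R_E*sin(el) + sqrt((R_E*sin(el))^2 + 2*R_E*h + h^2)
d = -6371.0000*sin(0.1692969) + sqrt((6371.0000*0.1684894)^2 + 2*6371.0000*26277.248 + 26277.248^2)
d = 30965.1363 km

30965.1363 km


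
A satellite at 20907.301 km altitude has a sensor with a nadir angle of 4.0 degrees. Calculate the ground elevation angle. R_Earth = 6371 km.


r = R_E + alt = 27278.3010 km
Law of sines in the satellite / Earth-center / ground-point triangle:
  sin(nadir)/R_E = sin(90 + el)/r  =>  cos(el) = (r/R_E)*sin(nadir)
cos(el) = (27278.3010 / 6371.0000) * sin(4.0 deg) = 0.2986718
el = arccos(0.2986718) = 72.6222 deg
(Earth-central angle = 90 - nadir - el = 13.3778 deg)

72.6222 degrees


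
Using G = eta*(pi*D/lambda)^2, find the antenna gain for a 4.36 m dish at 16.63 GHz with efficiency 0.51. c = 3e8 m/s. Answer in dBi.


lambda = c/f = 3e8 / 1.663e+10 = 0.01803969 m
G = eta*(pi*D/lambda)^2 = 0.51*(pi*4.36/0.01803969)^2
G = 294025.4268 (linear)
G = 10*log10(294025.4268) = 54.6838 dBi

54.6838 dBi


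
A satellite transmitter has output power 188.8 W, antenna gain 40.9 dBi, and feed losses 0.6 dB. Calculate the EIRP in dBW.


Pt = 188.8 W = 22.7600 dBW
EIRP = Pt_dBW + Gt - losses = 22.7600 + 40.9 - 0.6 = 63.0600 dBW

63.0600 dBW


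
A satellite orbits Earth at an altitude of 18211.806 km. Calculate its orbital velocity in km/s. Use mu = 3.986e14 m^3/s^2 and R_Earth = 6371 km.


r = R_E + alt = 6371.0 + 18211.806 = 24582.8060 km = 2.4582806e+07 m
v = sqrt(mu/r) = sqrt(3.986e14 / 2.4582806e+07) = 4026.7338 m/s = 4.0267 km/s

4.0267 km/s


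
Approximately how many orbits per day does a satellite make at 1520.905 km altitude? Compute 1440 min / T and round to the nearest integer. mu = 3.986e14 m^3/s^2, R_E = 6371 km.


r = 7.891905e+06 m
T = 2*pi*sqrt(r^3/mu) = 6977.2453 s = 116.2874 min
revs/day = 1440 / 116.2874 = 12.3831
Rounded: 12 revolutions per day

12 revolutions per day


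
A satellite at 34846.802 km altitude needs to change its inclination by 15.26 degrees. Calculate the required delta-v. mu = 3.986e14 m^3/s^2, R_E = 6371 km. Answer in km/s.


r = 41217.8020 km = 4.1217802e+07 m
V = sqrt(mu/r) = 3109.7554 m/s
di = 15.26 deg = 0.2663372 rad
dV = 2*V*sin(di/2) = 2*3109.7554*sin(0.1331686)
dV = 825.7979 m/s = 0.8257979 km/s

0.8258 km/s


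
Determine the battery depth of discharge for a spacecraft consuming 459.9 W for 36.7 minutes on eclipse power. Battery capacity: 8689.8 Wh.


E_used = P * t / 60 = 459.9 * 36.7 / 60 = 281.3055 Wh
DOD = E_used / E_total * 100 = 281.3055 / 8689.8 * 100
DOD = 3.2372 %

3.2372 %


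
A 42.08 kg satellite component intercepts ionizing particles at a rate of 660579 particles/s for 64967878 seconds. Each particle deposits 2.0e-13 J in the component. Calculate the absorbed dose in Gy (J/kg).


Total energy deposited = rate * time * E_per
  = 660579 * 64967878 * 2.0e-13 = 8.5833 J
Dose = E_total / mass = 8.5833 / 42.08
Dose = 0.2039754 Gy

0.2040 Gy


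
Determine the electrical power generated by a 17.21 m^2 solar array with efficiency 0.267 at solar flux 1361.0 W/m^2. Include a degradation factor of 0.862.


P = area * eta * S * degradation
P = 17.21 * 0.267 * 1361.0 * 0.862
P = 5390.8534 W

5390.8534 W


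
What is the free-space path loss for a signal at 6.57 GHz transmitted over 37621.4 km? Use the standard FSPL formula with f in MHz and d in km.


f = 6.57 GHz = 6570.0000 MHz
d = 37621.4 km
FSPL = 32.44 + 20*log10(6570.0000) + 20*log10(37621.4)
FSPL = 32.44 + 76.3513 + 91.5087
FSPL = 200.3000 dB

200.3000 dB


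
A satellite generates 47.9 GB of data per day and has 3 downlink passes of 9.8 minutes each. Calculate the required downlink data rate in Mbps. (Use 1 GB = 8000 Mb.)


total contact time = 3 * 9.8 * 60 = 1764.0000 s
data = 47.9 GB = 383200.0000 Mb
rate = 383200.0000 / 1764.0000 = 217.2336 Mbps

217.2336 Mbps


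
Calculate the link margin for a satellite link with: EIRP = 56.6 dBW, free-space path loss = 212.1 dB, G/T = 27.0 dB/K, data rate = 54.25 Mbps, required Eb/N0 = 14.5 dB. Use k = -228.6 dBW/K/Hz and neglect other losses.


C/N0 = EIRP - FSPL + G/T - k = 56.6 - 212.1 + 27.0 - (-228.6)
C/N0 = 100.1000 dB-Hz
R_b = 54.25 Mbps = 5.425e+07 bps -> 10*log10(R_b) = 77.3440 dB-Hz
Eb/N0 = C/N0 - 10*log10(R_b) = 100.1000 - 77.3440 = 22.7560 dB
Margin = Eb/N0 - Eb/N0_req = 22.7560 - 14.5 = 8.2560 dB (link closes)

8.2560 dB


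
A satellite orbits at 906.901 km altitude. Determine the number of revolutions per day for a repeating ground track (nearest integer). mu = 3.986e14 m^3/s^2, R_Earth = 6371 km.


r = 7.277901e+06 m
T = 2*pi*sqrt(r^3/mu) = 6179.0319 s = 102.9839 min
revs/day = 1440 / 102.9839 = 13.9828
Rounded: 14 revolutions per day

14 revolutions per day


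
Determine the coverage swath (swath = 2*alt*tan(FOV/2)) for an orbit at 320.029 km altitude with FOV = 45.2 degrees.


FOV = 45.2 deg = 0.7888888 rad
swath = 2 * alt * tan(FOV/2) = 2 * 320.029 * tan(0.3944444)
swath = 2 * 320.029 * 0.4162598
swath = 266.4304 km

266.4304 km


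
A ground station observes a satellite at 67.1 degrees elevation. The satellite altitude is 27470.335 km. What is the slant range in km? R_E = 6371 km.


h = 27470.335 km, el = 67.1 deg
d = -R_E*sin(el) + sqrt((R_E*sin(el))^2 + 2*R_E*h + h^2)
d = -6371.0000*sin(1.1711) + sqrt((6371.0000*0.9211854)^2 + 2*6371.0000*27470.335 + 27470.335^2)
d = 27881.5348 km

27881.5348 km


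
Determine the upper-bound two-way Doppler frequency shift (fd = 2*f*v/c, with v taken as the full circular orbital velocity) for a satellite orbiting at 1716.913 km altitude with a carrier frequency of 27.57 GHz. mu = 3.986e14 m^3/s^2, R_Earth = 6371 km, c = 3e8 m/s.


r = 8.087913e+06 m
v = sqrt(mu/r) = 7020.2150 m/s (worst-case radial velocity)
f = 27.57 GHz = 2.757e+10 Hz
fd = 2*f*v/c = 2*2.757e+10*7020.2150/3.0e+08
fd = 1.2903155e+06 Hz

1.2903e+06 Hz


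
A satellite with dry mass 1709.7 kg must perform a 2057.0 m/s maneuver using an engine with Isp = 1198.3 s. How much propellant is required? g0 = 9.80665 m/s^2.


ve = Isp * g0 = 1198.3 * 9.80665 = 11751.308695 m/s
mass ratio = exp(dv/ve) = exp(2057.0/11751.308695) = 1.19129903
m_prop = m_dry * (mr - 1) = 1709.7 * (1.19129903 - 1)
m_prop = 327.0640 kg

327.0640 kg


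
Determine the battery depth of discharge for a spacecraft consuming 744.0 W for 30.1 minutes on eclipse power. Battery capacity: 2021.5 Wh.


E_used = P * t / 60 = 744.0 * 30.1 / 60 = 373.2400 Wh
DOD = E_used / E_total * 100 = 373.2400 / 2021.5 * 100
DOD = 18.4635 %

18.4635 %


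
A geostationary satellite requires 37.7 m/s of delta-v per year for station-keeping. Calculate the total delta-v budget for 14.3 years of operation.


dV = rate * years = 37.7 * 14.3
dV = 539.1100 m/s

539.1100 m/s


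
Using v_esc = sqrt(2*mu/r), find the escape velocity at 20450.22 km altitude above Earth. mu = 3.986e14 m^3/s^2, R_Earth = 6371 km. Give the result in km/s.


r = 6371.0 + 20450.22 = 26821.2200 km = 2.682122e+07 m
v_esc = sqrt(2*mu/r) = sqrt(2*3.986e14 / 2.682122e+07)
v_esc = 5451.8561 m/s = 5.4519 km/s

5.4519 km/s


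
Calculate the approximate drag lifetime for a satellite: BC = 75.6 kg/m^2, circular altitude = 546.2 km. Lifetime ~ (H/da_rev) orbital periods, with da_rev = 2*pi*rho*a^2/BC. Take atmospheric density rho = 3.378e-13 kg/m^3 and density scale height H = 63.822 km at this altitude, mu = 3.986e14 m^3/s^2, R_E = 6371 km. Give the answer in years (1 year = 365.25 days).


a = R_E + alt = 6917.2000 km = 6.9172e+06 m
da_rev = 2*pi*rho*a^2/BC = 2*pi*3.378e-13*(6.9172e+06)^2/75.6 = 1.343317 m per revolution
N = H/da_rev = 63822.0000 m / 1.343317 m = 47510.7653 revolutions
P = 2*pi*sqrt(a^3/mu) = 5725.4117 s
lifetime = N*P = 47510.7653 * 5725.4117 = 2.7201869e+08 s = 3148.3645 days
years = 3148.3645 / 365.25 = 8.6198 years

8.6198 years


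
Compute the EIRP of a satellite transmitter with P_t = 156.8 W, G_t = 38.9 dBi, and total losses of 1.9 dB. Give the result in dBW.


Pt = 156.8 W = 21.9535 dBW
EIRP = Pt_dBW + Gt - losses = 21.9535 + 38.9 - 1.9 = 58.9535 dBW

58.9535 dBW


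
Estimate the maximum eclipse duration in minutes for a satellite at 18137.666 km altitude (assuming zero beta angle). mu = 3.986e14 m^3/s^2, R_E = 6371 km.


r = 24508.6660 km
T = 636.4136 min
Eclipse fraction = arcsin(R_E/r)/pi = arcsin(6371.0000/24508.6660)/pi
= arcsin(0.2599489)/pi = 0.08370571
Eclipse duration = 0.08370571 * 636.4136 = 53.2715 min

53.2715 minutes


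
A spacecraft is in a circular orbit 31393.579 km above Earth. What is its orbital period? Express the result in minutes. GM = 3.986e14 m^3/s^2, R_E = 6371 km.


r = 37764.5790 km = 3.7764579e+07 m
T = 2*pi*sqrt(r^3/mu) = 2*pi*sqrt(5.3858461e+22 / 3.986e14)
T = 73036.2039 s = 1217.2701 min

1217.2701 minutes


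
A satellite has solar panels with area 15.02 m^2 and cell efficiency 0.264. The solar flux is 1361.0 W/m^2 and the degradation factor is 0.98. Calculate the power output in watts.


P = area * eta * S * degradation
P = 15.02 * 0.264 * 1361.0 * 0.98
P = 5288.8112 W

5288.8112 W


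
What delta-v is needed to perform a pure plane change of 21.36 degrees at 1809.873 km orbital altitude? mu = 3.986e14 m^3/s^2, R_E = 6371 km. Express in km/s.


r = 8180.8730 km = 8.180873e+06 m
V = sqrt(mu/r) = 6980.2154 m/s
di = 21.36 deg = 0.3728023 rad
dV = 2*V*sin(di/2) = 2*6980.2154*sin(0.1864012)
dV = 2587.1974 m/s = 2.5872 km/s

2.5872 km/s


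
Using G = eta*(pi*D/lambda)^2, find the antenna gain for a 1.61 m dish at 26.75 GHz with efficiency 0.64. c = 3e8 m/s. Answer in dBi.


lambda = c/f = 3e8 / 2.675e+10 = 0.01121495 m
G = eta*(pi*D/lambda)^2 = 0.64*(pi*1.61/0.01121495)^2
G = 130177.6822 (linear)
G = 10*log10(130177.6822) = 51.1454 dBi

51.1454 dBi


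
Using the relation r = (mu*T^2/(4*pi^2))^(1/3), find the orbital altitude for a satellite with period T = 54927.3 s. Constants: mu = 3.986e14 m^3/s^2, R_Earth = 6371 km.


T = 54927.3 s
r = (mu*T^2/(4*pi^2))^(1/3) = (3.986e14 * 54927.3^2 / (4*pi^2))^(1/3)
r = 3.1230913e+07 m = 31230.9135 km
alt = r - R_E = 31230.9135 - 6371 = 24859.9135 km

24859.9135 km


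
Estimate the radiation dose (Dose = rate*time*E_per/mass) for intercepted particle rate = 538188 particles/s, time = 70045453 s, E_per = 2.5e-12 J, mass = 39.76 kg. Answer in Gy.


Total energy deposited = rate * time * E_per
  = 538188 * 70045453 * 2.5e-12 = 94.2441 J
Dose = E_total / mass = 94.2441 / 39.76
Dose = 2.3703 Gy

2.3703 Gy


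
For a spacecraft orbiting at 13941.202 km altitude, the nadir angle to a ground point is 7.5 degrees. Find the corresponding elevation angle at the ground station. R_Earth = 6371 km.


r = R_E + alt = 20312.2020 km
Law of sines in the satellite / Earth-center / ground-point triangle:
  sin(nadir)/R_E = sin(90 + el)/r  =>  cos(el) = (r/R_E)*sin(nadir)
cos(el) = (20312.2020 / 6371.0000) * sin(7.5 deg) = 0.4161473
el = arccos(0.4161473) = 65.4084 deg
(Earth-central angle = 90 - nadir - el = 17.0916 deg)

65.4084 degrees


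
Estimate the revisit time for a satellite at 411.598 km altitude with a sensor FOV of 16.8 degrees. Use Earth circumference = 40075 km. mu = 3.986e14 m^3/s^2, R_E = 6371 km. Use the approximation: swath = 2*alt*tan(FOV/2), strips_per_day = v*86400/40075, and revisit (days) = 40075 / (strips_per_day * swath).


swath = 2*411.598*tan(0.1466077) = 121.5590 km
v = sqrt(mu/r) = 7666.0317 m/s = 7.6660 km/s
strips/day = v*86400/40075 = 7.6660*86400/40075 = 16.5276
coverage/day = strips * swath = 16.5276 * 121.5590 = 2009.0834 km
revisit = 40075 / 2009.0834 = 19.9469 days

19.9469 days


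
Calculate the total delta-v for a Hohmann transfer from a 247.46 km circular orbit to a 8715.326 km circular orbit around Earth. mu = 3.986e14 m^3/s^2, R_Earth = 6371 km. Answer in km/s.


r1 = 6618.4600 km = 6.61846e+06 m
r2 = 15086.3260 km = 1.5086326e+07 m
dv1 = sqrt(mu/r1)*(sqrt(2*r2/(r1+r2)) - 1) = 1389.4509 m/s
dv2 = sqrt(mu/r2)*(1 - sqrt(2*r1/(r1+r2))) = 1126.0222 m/s
total dv = |dv1| + |dv2| = 1389.4509 + 1126.0222 = 2515.4730 m/s = 2.5155 km/s

2.5155 km/s


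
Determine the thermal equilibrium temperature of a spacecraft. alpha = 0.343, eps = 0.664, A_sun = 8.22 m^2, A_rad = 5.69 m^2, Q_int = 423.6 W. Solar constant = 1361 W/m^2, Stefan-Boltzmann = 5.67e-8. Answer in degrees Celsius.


Numerator = alpha*S*A_sun + Q_int = 0.343*1361*8.22 + 423.6 = 4260.8851 W
Denominator = eps*sigma*A_rad = 0.664*5.67e-8*5.69 = 2.1422167e-07 W/K^4
T^4 = 1.9890075e+10 K^4
T = 375.5425 K = 102.3925 C

102.3925 degrees Celsius


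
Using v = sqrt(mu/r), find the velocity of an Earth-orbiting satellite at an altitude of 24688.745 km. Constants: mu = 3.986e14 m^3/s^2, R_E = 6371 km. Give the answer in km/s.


r = R_E + alt = 6371.0 + 24688.745 = 31059.7450 km = 3.1059745e+07 m
v = sqrt(mu/r) = sqrt(3.986e14 / 3.1059745e+07) = 3582.3639 m/s = 3.5824 km/s

3.5824 km/s


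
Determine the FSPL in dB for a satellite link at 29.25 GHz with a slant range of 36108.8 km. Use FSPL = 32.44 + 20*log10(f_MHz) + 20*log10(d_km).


f = 29.25 GHz = 29250.0000 MHz
d = 36108.8 km
FSPL = 32.44 + 20*log10(29250.0000) + 20*log10(36108.8)
FSPL = 32.44 + 89.3225 + 91.1523
FSPL = 212.9148 dB

212.9148 dB


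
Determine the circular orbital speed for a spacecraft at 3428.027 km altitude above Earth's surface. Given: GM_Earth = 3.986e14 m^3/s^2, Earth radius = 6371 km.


r = R_E + alt = 6371.0 + 3428.027 = 9799.0270 km = 9.799027e+06 m
v = sqrt(mu/r) = sqrt(3.986e14 / 9.799027e+06) = 6377.8921 m/s = 6.3779 km/s

6.3779 km/s


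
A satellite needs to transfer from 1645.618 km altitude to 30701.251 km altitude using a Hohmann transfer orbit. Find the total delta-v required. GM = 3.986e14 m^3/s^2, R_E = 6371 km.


r1 = 8016.6180 km = 8.016618e+06 m
r2 = 37072.2510 km = 3.7072251e+07 m
dv1 = sqrt(mu/r1)*(sqrt(2*r2/(r1+r2)) - 1) = 1990.9154 m/s
dv2 = sqrt(mu/r2)*(1 - sqrt(2*r1/(r1+r2))) = 1323.6907 m/s
total dv = |dv1| + |dv2| = 1990.9154 + 1323.6907 = 3314.6060 m/s = 3.3146 km/s

3.3146 km/s


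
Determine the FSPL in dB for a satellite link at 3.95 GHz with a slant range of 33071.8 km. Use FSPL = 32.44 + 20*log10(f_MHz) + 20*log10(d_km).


f = 3.95 GHz = 3950.0000 MHz
d = 33071.8 km
FSPL = 32.44 + 20*log10(3950.0000) + 20*log10(33071.8)
FSPL = 32.44 + 71.9319 + 90.3892
FSPL = 194.7611 dB

194.7611 dB


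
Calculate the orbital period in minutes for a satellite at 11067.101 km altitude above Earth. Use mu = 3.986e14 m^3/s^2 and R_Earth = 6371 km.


r = 17438.1010 km = 1.7438101e+07 m
T = 2*pi*sqrt(r^3/mu) = 2*pi*sqrt(5.3027062e+21 / 3.986e14)
T = 22917.1182 s = 381.9520 min

381.9520 minutes


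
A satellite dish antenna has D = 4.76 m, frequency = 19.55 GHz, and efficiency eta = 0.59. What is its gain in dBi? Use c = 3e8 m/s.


lambda = c/f = 3e8 / 1.955e+10 = 0.01534527 m
G = eta*(pi*D/lambda)^2 = 0.59*(pi*4.76/0.01534527)^2
G = 560294.9092 (linear)
G = 10*log10(560294.9092) = 57.4842 dBi

57.4842 dBi


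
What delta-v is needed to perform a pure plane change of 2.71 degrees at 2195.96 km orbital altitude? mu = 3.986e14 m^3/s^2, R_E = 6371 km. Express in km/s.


r = 8566.9600 km = 8.56696e+06 m
V = sqrt(mu/r) = 6821.1135 m/s
di = 2.71 deg = 0.04729842 rad
dV = 2*V*sin(di/2) = 2*6821.1135*sin(0.02364921)
dV = 322.5978 m/s = 0.3225978 km/s

0.3226 km/s


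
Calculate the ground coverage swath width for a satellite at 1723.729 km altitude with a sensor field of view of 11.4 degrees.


FOV = 11.4 deg = 0.1989675 rad
swath = 2 * alt * tan(FOV/2) = 2 * 1723.729 * tan(0.09948377)
swath = 2 * 1723.729 * 0.09981327
swath = 344.1021 km

344.1021 km


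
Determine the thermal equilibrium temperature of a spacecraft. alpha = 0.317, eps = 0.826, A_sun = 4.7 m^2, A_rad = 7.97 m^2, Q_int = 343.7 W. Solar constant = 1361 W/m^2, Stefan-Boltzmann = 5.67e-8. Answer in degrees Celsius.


Numerator = alpha*S*A_sun + Q_int = 0.317*1361*4.7 + 343.7 = 2371.4539 W
Denominator = eps*sigma*A_rad = 0.826*5.67e-8*7.97 = 3.7326857e-07 W/K^4
T^4 = 6.3532107e+09 K^4
T = 282.3243 K = 9.1743 C

9.1743 degrees Celsius


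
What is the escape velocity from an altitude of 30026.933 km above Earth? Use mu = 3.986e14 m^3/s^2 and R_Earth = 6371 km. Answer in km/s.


r = 6371.0 + 30026.933 = 36397.9330 km = 3.6397933e+07 m
v_esc = sqrt(2*mu/r) = sqrt(2*3.986e14 / 3.6397933e+07)
v_esc = 4679.9939 m/s = 4.6800 km/s

4.6800 km/s


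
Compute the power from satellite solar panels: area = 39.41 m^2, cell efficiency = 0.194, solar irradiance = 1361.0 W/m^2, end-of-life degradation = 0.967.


P = area * eta * S * degradation
P = 39.41 * 0.194 * 1361.0 * 0.967
P = 10062.1958 W

10062.1958 W


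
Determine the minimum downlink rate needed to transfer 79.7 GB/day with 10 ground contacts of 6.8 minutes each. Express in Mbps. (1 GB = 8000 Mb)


total contact time = 10 * 6.8 * 60 = 4080.0000 s
data = 79.7 GB = 637600.0000 Mb
rate = 637600.0000 / 4080.0000 = 156.2745 Mbps

156.2745 Mbps


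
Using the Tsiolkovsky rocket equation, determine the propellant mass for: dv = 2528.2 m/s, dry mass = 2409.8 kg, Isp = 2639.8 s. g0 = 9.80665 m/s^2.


ve = Isp * g0 = 2639.8 * 9.80665 = 25887.594670 m/s
mass ratio = exp(dv/ve) = exp(2528.2/25887.594670) = 1.10258859
m_prop = m_dry * (mr - 1) = 2409.8 * (1.10258859 - 1)
m_prop = 247.2180 kg

247.2180 kg


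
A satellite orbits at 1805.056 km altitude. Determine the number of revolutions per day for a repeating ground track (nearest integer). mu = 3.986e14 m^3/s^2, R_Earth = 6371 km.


r = 8.176056e+06 m
T = 2*pi*sqrt(r^3/mu) = 7357.4447 s = 122.6241 min
revs/day = 1440 / 122.6241 = 11.7432
Rounded: 12 revolutions per day

12 revolutions per day


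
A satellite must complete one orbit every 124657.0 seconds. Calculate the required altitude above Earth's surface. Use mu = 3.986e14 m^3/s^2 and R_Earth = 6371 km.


T = 124657.0 s
r = (mu*T^2/(4*pi^2))^(1/3) = (3.986e14 * 124657.0^2 / (4*pi^2))^(1/3)
r = 5.3934952e+07 m = 53934.9524 km
alt = r - R_E = 53934.9524 - 6371 = 47563.9524 km

47563.9524 km


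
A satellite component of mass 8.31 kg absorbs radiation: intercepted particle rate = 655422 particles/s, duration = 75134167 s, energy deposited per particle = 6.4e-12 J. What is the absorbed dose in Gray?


Total energy deposited = rate * time * E_per
  = 655422 * 75134167 * 6.4e-12 = 315.1654 J
Dose = E_total / mass = 315.1654 / 8.31
Dose = 37.9260 Gy

37.9260 Gy


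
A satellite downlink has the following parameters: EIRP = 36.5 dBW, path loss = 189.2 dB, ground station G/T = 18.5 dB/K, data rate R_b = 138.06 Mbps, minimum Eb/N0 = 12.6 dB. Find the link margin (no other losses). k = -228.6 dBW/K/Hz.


C/N0 = EIRP - FSPL + G/T - k = 36.5 - 189.2 + 18.5 - (-228.6)
C/N0 = 94.4000 dB-Hz
R_b = 138.06 Mbps = 1.3806e+08 bps -> 10*log10(R_b) = 81.4007 dB-Hz
Eb/N0 = C/N0 - 10*log10(R_b) = 94.4000 - 81.4007 = 12.9993 dB
Margin = Eb/N0 - Eb/N0_req = 12.9993 - 12.6 = 0.3993213 dB (link closes)

0.3993 dB


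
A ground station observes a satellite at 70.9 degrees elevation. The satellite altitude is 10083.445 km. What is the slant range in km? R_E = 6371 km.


h = 10083.445 km, el = 70.9 deg
d = -R_E*sin(el) + sqrt((R_E*sin(el))^2 + 2*R_E*h + h^2)
d = -6371.0000*sin(1.2374) + sqrt((6371.0000*0.9449489)^2 + 2*6371.0000*10083.445 + 10083.445^2)
d = 10301.5798 km

10301.5798 km


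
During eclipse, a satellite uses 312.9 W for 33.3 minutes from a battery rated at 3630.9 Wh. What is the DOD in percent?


E_used = P * t / 60 = 312.9 * 33.3 / 60 = 173.6595 Wh
DOD = E_used / E_total * 100 = 173.6595 / 3630.9 * 100
DOD = 4.7828 %

4.7828 %


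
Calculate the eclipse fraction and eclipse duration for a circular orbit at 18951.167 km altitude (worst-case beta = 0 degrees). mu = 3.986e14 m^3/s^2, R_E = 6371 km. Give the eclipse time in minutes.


r = 25322.1670 km
T = 668.3613 min
Eclipse fraction = arcsin(R_E/r)/pi = arcsin(6371.0000/25322.1670)/pi
= arcsin(0.2515977)/pi = 0.08095599
Eclipse duration = 0.08095599 * 668.3613 = 54.1078 min

54.1078 minutes


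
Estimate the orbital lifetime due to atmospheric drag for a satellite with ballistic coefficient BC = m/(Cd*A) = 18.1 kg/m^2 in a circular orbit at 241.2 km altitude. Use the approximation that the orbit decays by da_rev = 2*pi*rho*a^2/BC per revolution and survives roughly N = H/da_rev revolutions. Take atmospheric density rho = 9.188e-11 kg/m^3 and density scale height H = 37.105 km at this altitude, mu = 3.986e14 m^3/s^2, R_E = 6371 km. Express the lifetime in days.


a = R_E + alt = 6612.2000 km = 6.6122e+06 m
da_rev = 2*pi*rho*a^2/BC = 2*pi*9.188e-11*(6.6122e+06)^2/18.1 = 1394.486270 m per revolution
N = H/da_rev = 37105.0000 m / 1394.486270 m = 26.6084 revolutions
P = 2*pi*sqrt(a^3/mu) = 5350.9414 s
lifetime = N*P = 26.6084 * 5350.9414 = 142379.8026 s = 1.6479 days

1.6479 days


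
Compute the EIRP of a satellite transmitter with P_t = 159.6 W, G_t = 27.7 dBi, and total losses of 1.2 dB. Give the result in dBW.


Pt = 159.6 W = 22.0303 dBW
EIRP = Pt_dBW + Gt - losses = 22.0303 + 27.7 - 1.2 = 48.5303 dBW

48.5303 dBW
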